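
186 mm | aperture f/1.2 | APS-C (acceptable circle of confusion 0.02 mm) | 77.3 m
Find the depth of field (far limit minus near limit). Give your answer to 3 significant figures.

8.29 m

Hyperfocal distance H = f²/(N·c) + f = 186²/(1.2 × 0.02) + 186 = 34596/0.024 + 186 ≈ 1441686.0 mm ≈ 1442 m.
Near limit Dn = s·(H − f)/(H + s − 2f) = 77300 × (1441686.0 − 186) / (1441686.0 + 77300 − 2 × 186) = 77300 × 1441500.0 / 1518614.0 ≈ 73374.8 mm.
Far limit Df = s·(H − f)/(H − s) = 77300 × (1441686.0 − 186) / (1441686.0 − 77300) = 77300 × 1441500.0 / 1364386.0 ≈ 81668.9 mm.
Depth of field = Df − Dn = 81668.9 − 73374.8 ≈ 8294.1 mm ≈ 8.29 m.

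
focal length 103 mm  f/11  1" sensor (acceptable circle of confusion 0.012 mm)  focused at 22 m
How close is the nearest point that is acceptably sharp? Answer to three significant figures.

17.3 m

Hyperfocal distance H = f²/(N·c) + f = 103²/(11 × 0.012) + 103 = 10609/0.132 + 103 ≈ 80474.2 mm ≈ 80.47 m.
Near limit Dn = s·(H − f)/(H + s − 2f) = 22000 × (80474.2 − 103) / (80474.2 + 22000 − 2 × 103) = 22000 × 80371.2 / 102268.2 ≈ 17290 mm ≈ 17.3 m.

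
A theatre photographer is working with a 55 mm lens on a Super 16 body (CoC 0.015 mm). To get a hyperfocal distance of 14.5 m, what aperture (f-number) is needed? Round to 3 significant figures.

Rearrange H = f²/(N·c) + f for N: N = f² / ((H − f)·c).
N = 55² / ((14500 − 55) × 0.015) = 3025 / 216.7 ≈ 14.

f/14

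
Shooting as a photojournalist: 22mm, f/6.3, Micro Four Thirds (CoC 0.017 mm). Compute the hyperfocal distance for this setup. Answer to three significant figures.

Hyperfocal distance H = f²/(N·c) + f = 22²/(6.3 × 0.017) + 22 = 484/0.1071 + 22 ≈ 4541.1 mm ≈ 4.54 m.

4.54 m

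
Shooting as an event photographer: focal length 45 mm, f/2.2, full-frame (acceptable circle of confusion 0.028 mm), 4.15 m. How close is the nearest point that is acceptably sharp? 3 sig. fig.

3.69 m

Hyperfocal distance H = f²/(N·c) + f = 45²/(2.2 × 0.028) + 45 = 2025/0.0616 + 45 ≈ 32918.4 mm ≈ 32.92 m.
Near limit Dn = s·(H − f)/(H + s − 2f) = 4150 × (32918.4 − 45) / (32918.4 + 4150 − 2 × 45) = 4150 × 32873.4 / 36978.4 ≈ 3689.3 mm ≈ 3.69 m.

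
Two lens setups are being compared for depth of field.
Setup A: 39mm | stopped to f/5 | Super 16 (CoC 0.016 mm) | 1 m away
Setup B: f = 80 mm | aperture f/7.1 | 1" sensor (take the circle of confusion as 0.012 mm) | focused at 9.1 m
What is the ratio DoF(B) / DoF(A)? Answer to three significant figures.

Setup A: H = 39²/(5×0.016) + 39 ≈ 19051.5 mm; DoF = Df − Dn = 1053.24 − 951.89 ≈ 101.35 mm.
Setup B: H = 80²/(7.1×0.012) + 80 ≈ 75197.4 mm; DoF = Df − Dn = 10341.8 − 8124.4 ≈ 2217.4 mm.
Ratio = 2217.4 / 101.35 ≈ 21.9.

21.9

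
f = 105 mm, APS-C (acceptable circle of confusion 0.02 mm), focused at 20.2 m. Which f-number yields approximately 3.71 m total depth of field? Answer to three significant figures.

Write h = H − f = f²/(N·c). The thin-lens limits are Dn = s·h/(h + (s−f)) and Df = s·h/(h − (s−f)), so DoF = Df − Dn = 2·s·(s−f)·h / (h² − (s−f)²).
That is a quadratic in h: DoF·h² − 2·s·(s−f)·h − DoF·(s−f)² = 0 ⇒ h = (s−f)·(s + √(s² + DoF²)) / DoF = 20095 × (20200 + √(20200² + 3710²)) / 3710 = 20095 × (20200 + 20537.9) / 3710 ≈ 220654 mm.
Then N = f²/(c·h) = 105² / (0.02 × 220654) = 11025 / 4413.1 ≈ 2.50.

f/2.50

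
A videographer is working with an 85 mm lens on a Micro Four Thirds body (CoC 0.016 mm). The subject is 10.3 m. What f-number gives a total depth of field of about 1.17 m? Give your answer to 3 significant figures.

f/2.50

Write h = H − f = f²/(N·c). The thin-lens limits are Dn = s·h/(h + (s−f)) and Df = s·h/(h − (s−f)), so DoF = Df − Dn = 2·s·(s−f)·h / (h² − (s−f)²).
That is a quadratic in h: DoF·h² − 2·s·(s−f)·h − DoF·(s−f)² = 0 ⇒ h = (s−f)·(s + √(s² + DoF²)) / DoF = 10215 × (10300 + √(10300² + 1170²)) / 1170 = 10215 × (10300 + 10366.2) / 1170 ≈ 180432 mm.
Then N = f²/(c·h) = 85² / (0.016 × 180432) = 7225 / 2886.9 ≈ 2.50.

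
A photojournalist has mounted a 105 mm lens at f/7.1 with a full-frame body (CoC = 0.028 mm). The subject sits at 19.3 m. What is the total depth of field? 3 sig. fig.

15.2 m

Hyperfocal distance H = f²/(N·c) + f = 105²/(7.1 × 0.028) + 105 = 11025/0.1988 + 105 ≈ 55562.7 mm ≈ 55.56 m.
Near limit Dn = s·(H − f)/(H + s − 2f) = 19300 × (55562.7 − 105) / (55562.7 + 19300 − 2 × 105) = 19300 × 55457.7 / 74652.7 ≈ 14338 mm.
Far limit Df = s·(H − f)/(H − s) = 19300 × (55562.7 − 105) / (55562.7 − 19300) = 19300 × 55457.7 / 36262.7 ≈ 29516 mm.
Depth of field = Df − Dn = 29516 − 14338 ≈ 15178 mm ≈ 15.2 m.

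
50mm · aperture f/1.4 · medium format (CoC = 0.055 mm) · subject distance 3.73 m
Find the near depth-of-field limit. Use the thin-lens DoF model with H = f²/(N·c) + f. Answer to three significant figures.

Hyperfocal distance H = f²/(N·c) + f = 50²/(1.4 × 0.055) + 50 = 2500/0.077 + 50 ≈ 32517.5 mm ≈ 32.52 m.
Near limit Dn = s·(H − f)/(H + s − 2f) = 3730 × (32517.5 − 50) / (32517.5 + 3730 − 2 × 50) = 3730 × 32467.5 / 36147.5 ≈ 3350.3 mm ≈ 3.35 m.

3.35 m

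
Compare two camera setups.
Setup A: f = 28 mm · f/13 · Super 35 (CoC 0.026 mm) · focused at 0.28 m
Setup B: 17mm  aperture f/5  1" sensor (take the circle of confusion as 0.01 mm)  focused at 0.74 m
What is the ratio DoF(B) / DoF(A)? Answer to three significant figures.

3.05

Setup A: H = 28²/(13×0.026) + 28 ≈ 2347.5 mm; DoF = Df − Dn = 314.128 − 252.561 ≈ 61.567 mm.
Setup B: H = 17²/(5×0.01) + 17 ≈ 5797.0 mm; DoF = Df − Dn = 845.80 − 657.73 ≈ 188.07 mm.
Ratio = 188.07 / 61.567 ≈ 3.05.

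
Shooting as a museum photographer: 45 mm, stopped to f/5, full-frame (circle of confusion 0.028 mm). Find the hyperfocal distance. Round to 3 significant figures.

Hyperfocal distance H = f²/(N·c) + f = 45²/(5 × 0.028) + 45 = 2025/0.14 + 45 ≈ 14509.3 mm ≈ 14.5 m.

14.5 m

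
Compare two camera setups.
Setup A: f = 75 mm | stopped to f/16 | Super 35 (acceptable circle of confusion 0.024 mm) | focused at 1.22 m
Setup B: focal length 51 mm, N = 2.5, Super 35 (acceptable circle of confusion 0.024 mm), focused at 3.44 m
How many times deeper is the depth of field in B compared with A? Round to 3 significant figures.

2.82

Setup A: H = 75²/(16×0.024) + 75 ≈ 14723.4 mm; DoF = Df − Dn = 1323.45 − 1131.55 ≈ 191.90 mm.
Setup B: H = 51²/(2.5×0.024) + 51 ≈ 43401.0 mm; DoF = Df − Dn = 3731.74 − 3190.57 ≈ 541.17 mm.
Ratio = 541.17 / 191.90 ≈ 2.82.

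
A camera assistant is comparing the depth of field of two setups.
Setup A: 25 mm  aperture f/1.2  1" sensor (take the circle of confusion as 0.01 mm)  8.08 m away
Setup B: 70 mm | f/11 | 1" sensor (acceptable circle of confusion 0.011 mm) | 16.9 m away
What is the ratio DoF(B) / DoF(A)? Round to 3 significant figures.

Setup A: H = 25²/(1.2×0.01) + 25 ≈ 52108.3 mm; DoF = Df − Dn = 9558.2 − 6997.8 ≈ 2560.4 mm.
Setup B: H = 70²/(11×0.011) + 70 ≈ 40565.9 mm; DoF = Df − Dn = 28918 − 11938 ≈ 16980 mm.
Ratio = 16980 / 2560.4 ≈ 6.63.

6.63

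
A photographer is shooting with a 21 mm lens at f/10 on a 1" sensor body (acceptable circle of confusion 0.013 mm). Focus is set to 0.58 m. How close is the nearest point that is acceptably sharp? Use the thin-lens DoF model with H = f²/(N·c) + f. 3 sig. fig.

498 mm

Hyperfocal distance H = f²/(N·c) + f = 21²/(10 × 0.013) + 21 = 441/0.13 + 21 ≈ 3413.3 mm ≈ 3.413 m.
Near limit Dn = s·(H − f)/(H + s − 2f) = 580 × (3413.3 − 21) / (3413.3 + 580 − 2 × 21) = 580 × 3392.3 / 3951.3 ≈ 497.95 mm.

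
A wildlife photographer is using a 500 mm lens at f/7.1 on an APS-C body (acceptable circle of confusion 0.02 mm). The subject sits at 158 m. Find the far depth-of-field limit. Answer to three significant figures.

Hyperfocal distance H = f²/(N·c) + f = 500²/(7.1 × 0.02) + 500 = 250000/0.142 + 500 ≈ 1761063.4 mm ≈ 1761 m.
Far limit Df = s·(H − f)/(H − s) = 158000 × (1761063.4 − 500) / (1761063.4 − 158000) = 158000 × 1760563.4 / 1603063.4 ≈ 173523 mm ≈ 174 m.

174 m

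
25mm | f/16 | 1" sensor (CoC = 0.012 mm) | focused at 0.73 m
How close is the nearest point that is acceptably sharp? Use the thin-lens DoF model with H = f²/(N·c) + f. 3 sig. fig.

0.600 m

Hyperfocal distance H = f²/(N·c) + f = 25²/(16 × 0.012) + 25 = 625/0.192 + 25 ≈ 3280.2 mm ≈ 3.280 m.
Near limit Dn = s·(H − f)/(H + s − 2f) = 730 × (3280.2 − 25) / (3280.2 + 730 − 2 × 25) = 730 × 3255.2 / 3960.2 ≈ 600.04 mm ≈ 0.600 m.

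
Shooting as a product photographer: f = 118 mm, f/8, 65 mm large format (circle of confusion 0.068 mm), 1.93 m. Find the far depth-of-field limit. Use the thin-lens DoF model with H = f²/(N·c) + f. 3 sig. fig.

Hyperfocal distance H = f²/(N·c) + f = 118²/(8 × 0.068) + 118 = 13924/0.544 + 118 ≈ 25713.6 mm ≈ 25.71 m.
Far limit Df = s·(H − f)/(H − s) = 1930 × (25713.6 − 118) / (25713.6 − 1930) = 1930 × 25595.6 / 23783.6 ≈ 2077.0 mm ≈ 2.08 m.

2.08 m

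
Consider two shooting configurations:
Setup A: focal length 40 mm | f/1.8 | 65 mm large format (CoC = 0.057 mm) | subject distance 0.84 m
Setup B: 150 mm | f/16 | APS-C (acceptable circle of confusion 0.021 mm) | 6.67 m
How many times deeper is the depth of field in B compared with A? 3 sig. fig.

Setup A: H = 40²/(1.8×0.057) + 40 ≈ 15634.5 mm; DoF = Df − Dn = 885.422 − 799.011 ≈ 86.411 mm.
Setup B: H = 150²/(16×0.021) + 150 ≈ 67114.3 mm; DoF = Df − Dn = 7389.5 − 6078.2 ≈ 1311.3 mm.
Ratio = 1311.3 / 86.411 ≈ 15.2.

15.2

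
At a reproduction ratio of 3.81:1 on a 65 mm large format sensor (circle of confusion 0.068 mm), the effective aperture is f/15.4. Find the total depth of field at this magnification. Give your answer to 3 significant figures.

0.144 mm

At magnification m, DoF ≈ 2·N_eff·c/m² = 2 × 15.4 × 0.068 / 3.81² = 2.094 / 14.52 ≈ 0.144 mm.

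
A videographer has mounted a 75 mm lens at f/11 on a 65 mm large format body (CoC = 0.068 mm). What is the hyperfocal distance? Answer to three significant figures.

7.60 m

Hyperfocal distance H = f²/(N·c) + f = 75²/(11 × 0.068) + 75 = 5625/0.748 + 75 ≈ 7595.1 mm ≈ 7.60 m.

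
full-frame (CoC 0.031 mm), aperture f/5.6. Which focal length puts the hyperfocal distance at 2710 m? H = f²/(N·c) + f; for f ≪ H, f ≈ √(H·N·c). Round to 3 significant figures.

From H = f²/(N·c) + f, with f ≪ H: f ≈ √(H·N·c) = √(2710000 × 5.6 × 0.031) = √470456 ≈ 685.9 mm.
The +f correction barely moves this — solving exactly, f² + N·c·f − N·c·H = 0 ⇒ f = (−N·c + √((N·c)² + 4·N·c·H))/2 = (−0.1736 + √1881824)/2 ≈ 685.81 mm, so f ≈ 686 mm.

686 mm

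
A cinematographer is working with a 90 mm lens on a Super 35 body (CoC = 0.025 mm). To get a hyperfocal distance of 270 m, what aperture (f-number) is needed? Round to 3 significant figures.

f/1.20

Rearrange H = f²/(N·c) + f for N: N = f² / ((H − f)·c).
N = 90² / ((270000 − 90) × 0.025) = 8100 / 6748 ≈ 1.20.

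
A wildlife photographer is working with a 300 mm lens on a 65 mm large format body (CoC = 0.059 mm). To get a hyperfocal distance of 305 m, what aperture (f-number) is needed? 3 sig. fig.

f/5.01

Rearrange H = f²/(N·c) + f for N: N = f² / ((H − f)·c).
N = 300² / ((305000 − 300) × 0.059) = 90000 / 17977 ≈ 5.01.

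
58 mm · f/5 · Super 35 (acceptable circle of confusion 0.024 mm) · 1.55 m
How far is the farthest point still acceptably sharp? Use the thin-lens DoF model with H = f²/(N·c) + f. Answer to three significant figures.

Hyperfocal distance H = f²/(N·c) + f = 58²/(5 × 0.024) + 58 = 3364/0.12 + 58 ≈ 28091.3 mm ≈ 28.09 m.
Far limit Df = s·(H − f)/(H − s) = 1550 × (28091.3 − 58) / (28091.3 − 1550) = 1550 × 28033.3 / 26541.3 ≈ 1637.1 mm ≈ 1.64 m.

1.64 m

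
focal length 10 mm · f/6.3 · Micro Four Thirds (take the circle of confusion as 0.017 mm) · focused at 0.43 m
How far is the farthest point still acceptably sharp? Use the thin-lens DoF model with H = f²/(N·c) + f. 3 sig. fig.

0.782 m

Hyperfocal distance H = f²/(N·c) + f = 10²/(6.3 × 0.017) + 10 = 100/0.1071 + 10 ≈ 943.7 mm ≈ 0.944 m.
Far limit Df = s·(H − f)/(H − s) = 430 × (943.7 − 10) / (943.7 − 430) = 430 × 933.7 / 513.7 ≈ 781.56 mm ≈ 0.782 m.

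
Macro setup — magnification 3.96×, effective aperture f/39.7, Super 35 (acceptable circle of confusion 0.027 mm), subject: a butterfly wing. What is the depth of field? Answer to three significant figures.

At magnification m, DoF ≈ 2·N_eff·c/m² = 2 × 39.7 × 0.027 / 3.96² = 2.144 / 15.68 ≈ 0.137 mm.

0.137 mm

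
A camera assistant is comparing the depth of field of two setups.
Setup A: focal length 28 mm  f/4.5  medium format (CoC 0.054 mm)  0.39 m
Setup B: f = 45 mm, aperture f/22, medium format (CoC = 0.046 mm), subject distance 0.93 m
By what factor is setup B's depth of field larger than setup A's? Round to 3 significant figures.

Setup A: H = 28²/(4.5×0.054) + 28 ≈ 3254.3 mm; DoF = Df − Dn = 439.289 − 350.656 ≈ 88.633 mm.
Setup B: H = 45²/(22×0.046) + 45 ≈ 2046.0 mm; DoF = Df − Dn = 1667.5 − 644.8 ≈ 1022.7 mm.
Ratio = 1022.7 / 88.633 ≈ 11.5.

11.5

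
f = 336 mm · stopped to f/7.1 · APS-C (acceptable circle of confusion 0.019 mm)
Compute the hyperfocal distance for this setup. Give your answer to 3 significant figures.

837 m

Hyperfocal distance H = f²/(N·c) + f = 336²/(7.1 × 0.019) + 336 = 112896/0.1349 + 336 ≈ 837222.6 mm ≈ 837 m.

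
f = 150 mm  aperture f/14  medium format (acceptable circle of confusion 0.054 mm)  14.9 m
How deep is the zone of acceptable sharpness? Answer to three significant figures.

Hyperfocal distance H = f²/(N·c) + f = 150²/(14 × 0.054) + 150 = 22500/0.756 + 150 ≈ 29911.9 mm ≈ 29.91 m.
Near limit Dn = s·(H − f)/(H + s − 2f) = 14900 × (29911.9 − 150) / (29911.9 + 14900 − 2 × 150) = 14900 × 29761.9 / 44511.9 ≈ 9963 mm.
Far limit Df = s·(H − f)/(H − s) = 14900 × (29911.9 − 150) / (29911.9 − 14900) = 14900 × 29761.9 / 15011.9 ≈ 29540 mm.
Depth of field = Df − Dn = 29540 − 9963 ≈ 19577 mm ≈ 19.6 m.

19.6 m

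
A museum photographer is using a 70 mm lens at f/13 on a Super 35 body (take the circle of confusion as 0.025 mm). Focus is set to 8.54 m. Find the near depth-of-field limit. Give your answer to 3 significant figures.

Hyperfocal distance H = f²/(N·c) + f = 70²/(13 × 0.025) + 70 = 4900/0.325 + 70 ≈ 15146.9 mm ≈ 15.15 m.
Near limit Dn = s·(H − f)/(H + s − 2f) = 8540 × (15146.9 − 70) / (15146.9 + 8540 − 2 × 70) = 8540 × 15076.9 / 23546.9 ≈ 5468.1 mm ≈ 5.47 m.

5.47 m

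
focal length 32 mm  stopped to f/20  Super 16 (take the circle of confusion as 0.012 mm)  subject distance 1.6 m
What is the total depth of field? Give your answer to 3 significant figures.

1.36 m

Hyperfocal distance H = f²/(N·c) + f = 32²/(20 × 0.012) + 32 = 1024/0.24 + 32 ≈ 4298.7 mm ≈ 4.299 m.
Near limit Dn = s·(H − f)/(H + s − 2f) = 1600 × (4298.7 − 32) / (4298.7 + 1600 − 2 × 32) = 1600 × 4266.7 / 5834.7 ≈ 1170.0 mm.
Far limit Df = s·(H − f)/(H − s) = 1600 × (4298.7 − 32) / (4298.7 − 1600) = 1600 × 4266.7 / 2698.7 ≈ 2529.6 mm.
Depth of field = Df − Dn = 2529.6 − 1170.0 ≈ 1359.6 mm ≈ 1.36 m.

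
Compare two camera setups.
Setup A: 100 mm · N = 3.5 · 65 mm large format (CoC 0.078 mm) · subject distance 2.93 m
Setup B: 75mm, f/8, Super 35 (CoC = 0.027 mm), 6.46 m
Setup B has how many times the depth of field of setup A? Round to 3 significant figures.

Setup A: H = 100²/(3.5×0.078) + 100 ≈ 36730.0 mm; DoF = Df − Dn = 3175.32 − 2719.87 ≈ 455.45 mm.
Setup B: H = 75²/(8×0.027) + 75 ≈ 26116.7 mm; DoF = Df − Dn = 8558.4 − 5188.0 ≈ 3370.4 mm.
Ratio = 3370.4 / 455.45 ≈ 7.40.

7.40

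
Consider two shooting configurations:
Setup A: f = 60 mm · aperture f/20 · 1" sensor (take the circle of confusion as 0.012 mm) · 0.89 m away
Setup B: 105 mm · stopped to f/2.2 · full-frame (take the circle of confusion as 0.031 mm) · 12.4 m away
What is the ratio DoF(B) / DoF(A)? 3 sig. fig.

19.2

Setup A: H = 60²/(20×0.012) + 60 ≈ 15060.0 mm; DoF = Df − Dn = 942.131 − 843.335 ≈ 98.796 mm.
Setup B: H = 105²/(2.2×0.031) + 105 ≈ 161761.9 mm; DoF = Df − Dn = 13420.7 − 11523.6 ≈ 1897.1 mm.
Ratio = 1897.1 / 98.796 ≈ 19.2.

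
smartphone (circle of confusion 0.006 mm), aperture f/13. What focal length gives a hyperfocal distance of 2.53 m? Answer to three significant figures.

14.0 mm

From H = f²/(N·c) + f, with f ≪ H: f ≈ √(H·N·c) = √(2530 × 13 × 0.006) = √197.34 ≈ 14.05 mm.
Exact: f² + N·c·f − N·c·H = 0 ⇒ f = (−N·c + √((N·c)² + 4·N·c·H))/2 = (−0.078 + √789.37)/2 ≈ 14.009 mm ≈ 14.0 mm.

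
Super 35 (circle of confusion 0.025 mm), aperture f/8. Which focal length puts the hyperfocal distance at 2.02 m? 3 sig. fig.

From H = f²/(N·c) + f, with f ≪ H: f ≈ √(H·N·c) = √(2020 × 8 × 0.025) = √404.00 ≈ 20.10 mm.
Exact: f² + N·c·f − N·c·H = 0 ⇒ f = (−N·c + √((N·c)² + 4·N·c·H))/2 = (−0.2 + √1616.0)/2 ≈ 20.000 mm ≈ 20.0 mm.

20.0 mm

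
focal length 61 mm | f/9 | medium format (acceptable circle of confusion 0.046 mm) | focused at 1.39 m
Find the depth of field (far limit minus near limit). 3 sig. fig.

Hyperfocal distance H = f²/(N·c) + f = 61²/(9 × 0.046) + 61 = 3721/0.414 + 61 ≈ 9048.9 mm ≈ 9.049 m.
Near limit Dn = s·(H − f)/(H + s − 2f) = 1390 × (9048.9 − 61) / (9048.9 + 1390 − 2 × 61) = 1390 × 8987.9 / 10316.9 ≈ 1210.94 mm.
Far limit Df = s·(H − f)/(H − s) = 1390 × (9048.9 − 61) / (9048.9 − 1390) = 1390 × 8987.9 / 7658.9 ≈ 1631.20 mm.
Depth of field = Df − Dn = 1631.20 − 1210.94 ≈ 420.26 mm.

420 mm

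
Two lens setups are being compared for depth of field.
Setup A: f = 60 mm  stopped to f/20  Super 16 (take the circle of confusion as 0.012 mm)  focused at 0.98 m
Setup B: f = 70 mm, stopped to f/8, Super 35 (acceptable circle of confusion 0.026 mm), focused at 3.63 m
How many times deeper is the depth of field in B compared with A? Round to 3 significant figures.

9.30

Setup A: H = 60²/(20×0.012) + 60 ≈ 15060.0 mm; DoF = Df − Dn = 1044.03 − 923.37 ≈ 120.66 mm.
Setup B: H = 70²/(8×0.026) + 70 ≈ 23627.7 mm; DoF = Df − Dn = 4276.2 − 3153.5 ≈ 1122.7 mm.
Ratio = 1122.7 / 120.66 ≈ 9.30.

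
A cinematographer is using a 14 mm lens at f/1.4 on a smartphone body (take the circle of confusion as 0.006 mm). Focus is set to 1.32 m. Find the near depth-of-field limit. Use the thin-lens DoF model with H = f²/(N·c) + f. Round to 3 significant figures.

Hyperfocal distance H = f²/(N·c) + f = 14²/(1.4 × 0.006) + 14 = 196/0.0084 + 14 ≈ 23347.3 mm ≈ 23.35 m.
Near limit Dn = s·(H − f)/(H + s − 2f) = 1320 × (23347.3 − 14) / (23347.3 + 1320 − 2 × 14) = 1320 × 23333.3 / 24639.3 ≈ 1250.0 mm ≈ 1.25 m.

1.25 m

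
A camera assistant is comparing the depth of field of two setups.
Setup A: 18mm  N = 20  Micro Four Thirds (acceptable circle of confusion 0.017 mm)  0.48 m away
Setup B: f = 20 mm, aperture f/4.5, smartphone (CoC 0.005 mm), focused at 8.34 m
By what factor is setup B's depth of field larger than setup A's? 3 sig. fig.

Setup A: H = 18²/(20×0.017) + 18 ≈ 970.9 mm; DoF = Df − Dn = 931.70 − 323.27 ≈ 608.43 mm.
Setup B: H = 20²/(4.5×0.005) + 20 ≈ 17797.8 mm; DoF = Df − Dn = 15676.7 − 5681.2 ≈ 9995.5 mm.
Ratio = 9995.5 / 608.43 ≈ 16.4.

16.4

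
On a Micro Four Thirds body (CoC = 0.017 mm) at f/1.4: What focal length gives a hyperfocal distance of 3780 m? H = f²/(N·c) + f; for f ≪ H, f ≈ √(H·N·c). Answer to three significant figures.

From H = f²/(N·c) + f, with f ≪ H: f ≈ √(H·N·c) = √(3780000 × 1.4 × 0.017) = √89964 ≈ 299.9 mm.
The +f correction barely moves this — solving exactly, f² + N·c·f − N·c·H = 0 ⇒ f = (−N·c + √((N·c)² + 4·N·c·H))/2 = (−0.0238 + √359856)/2 ≈ 299.93 mm, so f ≈ 300 mm.

300 mm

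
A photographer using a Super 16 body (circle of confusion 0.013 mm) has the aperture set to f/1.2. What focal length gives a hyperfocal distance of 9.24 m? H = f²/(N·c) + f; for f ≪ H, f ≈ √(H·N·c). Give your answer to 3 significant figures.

From H = f²/(N·c) + f, with f ≪ H: f ≈ √(H·N·c) = √(9240 × 1.2 × 0.013) = √144.14 ≈ 12.01 mm.
The +f correction barely moves this — solving exactly, f² + N·c·f − N·c·H = 0 ⇒ f = (−N·c + √((N·c)² + 4·N·c·H))/2 = (−0.0156 + √576.58)/2 ≈ 11.998 mm, so f ≈ 12.0 mm.

12.0 mm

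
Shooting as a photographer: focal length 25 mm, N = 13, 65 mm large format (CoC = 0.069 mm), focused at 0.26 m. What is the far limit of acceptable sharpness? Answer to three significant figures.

392 mm

Hyperfocal distance H = f²/(N·c) + f = 25²/(13 × 0.069) + 25 = 625/0.897 + 25 ≈ 721.8 mm ≈ 0.722 m.
Far limit Df = s·(H − f)/(H − s) = 260 × (721.8 − 25) / (721.8 − 260) = 260 × 696.8 / 461.8 ≈ 392.32 mm.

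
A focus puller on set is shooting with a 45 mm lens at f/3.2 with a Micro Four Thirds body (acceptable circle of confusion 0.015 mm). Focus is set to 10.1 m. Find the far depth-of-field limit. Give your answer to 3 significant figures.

13.3 m

Hyperfocal distance H = f²/(N·c) + f = 45²/(3.2 × 0.015) + 45 = 2025/0.048 + 45 ≈ 42232.5 mm ≈ 42.23 m.
Far limit Df = s·(H − f)/(H − s) = 10100 × (42232.5 − 45) / (42232.5 − 10100) = 10100 × 42187.5 / 32132.5 ≈ 13261 mm ≈ 13.3 m.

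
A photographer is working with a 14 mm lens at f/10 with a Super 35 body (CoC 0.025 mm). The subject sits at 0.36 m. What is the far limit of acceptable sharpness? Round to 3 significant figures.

0.644 m

Hyperfocal distance H = f²/(N·c) + f = 14²/(10 × 0.025) + 14 = 196/0.25 + 14 ≈ 798.0 mm ≈ 0.798 m.
Far limit Df = s·(H − f)/(H − s) = 360 × (798.0 − 14) / (798.0 − 360) = 360 × 784.0 / 438.0 ≈ 644.38 mm ≈ 0.644 m.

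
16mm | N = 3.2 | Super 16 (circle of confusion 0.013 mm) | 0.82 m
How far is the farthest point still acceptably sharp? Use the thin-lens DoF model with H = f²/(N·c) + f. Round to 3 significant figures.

0.943 m

Hyperfocal distance H = f²/(N·c) + f = 16²/(3.2 × 0.013) + 16 = 256/0.0416 + 16 ≈ 6169.8 mm ≈ 6.170 m.
Far limit Df = s·(H − f)/(H − s) = 820 × (6169.8 − 16) / (6169.8 − 820) = 820 × 6153.8 / 5349.8 ≈ 943.23 mm ≈ 0.943 m.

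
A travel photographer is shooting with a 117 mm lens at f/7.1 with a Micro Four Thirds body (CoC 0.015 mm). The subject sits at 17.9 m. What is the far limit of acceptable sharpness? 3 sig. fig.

20.8 m

Hyperfocal distance H = f²/(N·c) + f = 117²/(7.1 × 0.015) + 117 = 13689/0.1065 + 117 ≈ 128652.2 mm ≈ 128.7 m.
Far limit Df = s·(H − f)/(H − s) = 17900 × (128652.2 − 117) / (128652.2 − 17900) = 17900 × 128535.2 / 110752.2 ≈ 20774 mm ≈ 20.8 m.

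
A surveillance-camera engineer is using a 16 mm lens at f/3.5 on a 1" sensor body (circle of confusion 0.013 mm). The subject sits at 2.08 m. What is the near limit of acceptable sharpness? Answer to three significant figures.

Hyperfocal distance H = f²/(N·c) + f = 16²/(3.5 × 0.013) + 16 = 256/0.0455 + 16 ≈ 5642.4 mm ≈ 5.642 m.
Near limit Dn = s·(H − f)/(H + s − 2f) = 2080 × (5642.4 − 16) / (5642.4 + 2080 − 2 × 16) = 2080 × 5626.4 / 7690.4 ≈ 1521.8 mm ≈ 1.52 m.

1.52 m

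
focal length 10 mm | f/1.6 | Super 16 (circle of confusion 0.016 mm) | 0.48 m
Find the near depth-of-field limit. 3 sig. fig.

428 mm

Hyperfocal distance H = f²/(N·c) + f = 10²/(1.6 × 0.016) + 10 = 100/0.0256 + 10 ≈ 3916.2 mm ≈ 3.916 m.
Near limit Dn = s·(H − f)/(H + s − 2f) = 480 × (3916.2 − 10) / (3916.2 + 480 − 2 × 10) = 480 × 3906.2 / 4376.2 ≈ 428.45 mm.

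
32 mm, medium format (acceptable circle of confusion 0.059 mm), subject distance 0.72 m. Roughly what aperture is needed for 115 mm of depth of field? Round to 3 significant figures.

Write h = H − f = f²/(N·c). The thin-lens limits are Dn = s·h/(h + (s−f)) and Df = s·h/(h − (s−f)), so DoF = Df − Dn = 2·s·(s−f)·h / (h² − (s−f)²).
That is a quadratic in h: DoF·h² − 2·s·(s−f)·h − DoF·(s−f)² = 0 ⇒ h = (s−f)·(s + √(s² + DoF²)) / DoF = 688 × (720 + √(720² + 115²)) / 115 = 688 × (720 + 729.126) / 115 ≈ 8669.6 mm.
Then N = f²/(c·h) = 32² / (0.059 × 8669.6) = 1024 / 511.50 ≈ 2.00.

f/2.00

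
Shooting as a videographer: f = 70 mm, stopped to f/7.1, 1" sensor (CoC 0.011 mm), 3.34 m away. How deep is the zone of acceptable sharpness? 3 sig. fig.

349 mm

Hyperfocal distance H = f²/(N·c) + f = 70²/(7.1 × 0.011) + 70 = 4900/0.0781 + 70 ≈ 62810.1 mm ≈ 62.81 m.
Near limit Dn = s·(H − f)/(H + s − 2f) = 3340 × (62810.1 − 70) / (62810.1 + 3340 − 2 × 70) = 3340 × 62740.1 / 66010.1 ≈ 3174.54 mm.
Far limit Df = s·(H − f)/(H − s) = 3340 × (62810.1 − 70) / (62810.1 − 3340) = 3340 × 62740.1 / 59470.1 ≈ 3523.65 mm.
Depth of field = Df − Dn = 3523.65 − 3174.54 ≈ 349.11 mm.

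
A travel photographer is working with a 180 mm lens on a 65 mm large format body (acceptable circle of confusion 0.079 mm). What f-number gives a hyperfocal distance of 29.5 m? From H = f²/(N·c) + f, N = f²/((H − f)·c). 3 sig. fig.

f/14

Rearrange H = f²/(N·c) + f for N: N = f² / ((H − f)·c).
N = 180² / ((29500 − 180) × 0.079) = 32400 / 2316 ≈ 14.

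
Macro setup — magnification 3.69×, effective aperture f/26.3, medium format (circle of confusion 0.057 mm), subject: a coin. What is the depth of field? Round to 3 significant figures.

At magnification m, DoF ≈ 2·N_eff·c/m² = 2 × 26.3 × 0.057 / 3.69² = 2.998 / 13.62 ≈ 0.22 mm.

0.220 mm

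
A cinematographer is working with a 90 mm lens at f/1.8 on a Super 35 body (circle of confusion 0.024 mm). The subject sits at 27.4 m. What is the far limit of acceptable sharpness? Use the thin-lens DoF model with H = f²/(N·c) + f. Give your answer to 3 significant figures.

32.1 m

Hyperfocal distance H = f²/(N·c) + f = 90²/(1.8 × 0.024) + 90 = 8100/0.0432 + 90 ≈ 187590.0 mm ≈ 187.6 m.
Far limit Df = s·(H − f)/(H − s) = 27400 × (187590.0 − 90) / (187590.0 − 27400) = 27400 × 187500.0 / 160190.0 ≈ 32071 mm ≈ 32.1 m.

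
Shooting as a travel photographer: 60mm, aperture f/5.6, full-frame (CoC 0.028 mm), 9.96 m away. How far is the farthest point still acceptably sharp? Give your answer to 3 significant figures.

17.5 m

Hyperfocal distance H = f²/(N·c) + f = 60²/(5.6 × 0.028) + 60 = 3600/0.1568 + 60 ≈ 23019.2 mm ≈ 23.02 m.
Far limit Df = s·(H − f)/(H − s) = 9960 × (23019.2 − 60) / (23019.2 − 9960) = 9960 × 22959.2 / 13059.2 ≈ 17511 mm ≈ 17.5 m.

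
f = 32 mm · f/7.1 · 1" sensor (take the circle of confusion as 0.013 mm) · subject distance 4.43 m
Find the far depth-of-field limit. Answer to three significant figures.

Hyperfocal distance H = f²/(N·c) + f = 32²/(7.1 × 0.013) + 32 = 1024/0.0923 + 32 ≈ 11126.3 mm ≈ 11.13 m.
Far limit Df = s·(H − f)/(H − s) = 4430 × (11126.3 − 32) / (11126.3 − 4430) = 4430 × 11094.3 / 6696.3 ≈ 7339.6 mm ≈ 7.34 m.

7.34 m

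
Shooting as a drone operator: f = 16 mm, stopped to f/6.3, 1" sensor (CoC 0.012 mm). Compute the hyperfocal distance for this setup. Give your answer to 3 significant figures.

3.40 m

Hyperfocal distance H = f²/(N·c) + f = 16²/(6.3 × 0.012) + 16 = 256/0.0756 + 16 ≈ 3402.2 mm ≈ 3.40 m.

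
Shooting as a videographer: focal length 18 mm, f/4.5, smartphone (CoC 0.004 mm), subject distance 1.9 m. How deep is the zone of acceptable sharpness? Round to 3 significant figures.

402 mm

Hyperfocal distance H = f²/(N·c) + f = 18²/(4.5 × 0.004) + 18 = 324/0.018 + 18 ≈ 18018.0 mm ≈ 18.02 m.
Near limit Dn = s·(H − f)/(H + s − 2f) = 1900 × (18018.0 − 18) / (18018.0 + 1900 − 2 × 18) = 1900 × 18000.0 / 19882.0 ≈ 1720.15 mm.
Far limit Df = s·(H − f)/(H − s) = 1900 × (18018.0 − 18) / (18018.0 − 1900) = 1900 × 18000.0 / 16118.0 ≈ 2121.85 mm.
Depth of field = Df − Dn = 2121.85 − 1720.15 ≈ 401.70 mm.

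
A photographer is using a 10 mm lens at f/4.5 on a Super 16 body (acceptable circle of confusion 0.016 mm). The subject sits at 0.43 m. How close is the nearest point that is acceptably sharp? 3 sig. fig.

330 mm

Hyperfocal distance H = f²/(N·c) + f = 10²/(4.5 × 0.016) + 10 = 100/0.072 + 10 ≈ 1398.9 mm ≈ 1.399 m.
Near limit Dn = s·(H − f)/(H + s − 2f) = 430 × (1398.9 − 10) / (1398.9 + 430 − 2 × 10) = 430 × 1388.9 / 1808.9 ≈ 330.16 mm.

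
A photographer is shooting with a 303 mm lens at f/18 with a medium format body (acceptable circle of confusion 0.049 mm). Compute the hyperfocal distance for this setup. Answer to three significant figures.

104 m

Hyperfocal distance H = f²/(N·c) + f = 303²/(18 × 0.049) + 303 = 91809/0.882 + 303 ≈ 104394.8 mm ≈ 104 m.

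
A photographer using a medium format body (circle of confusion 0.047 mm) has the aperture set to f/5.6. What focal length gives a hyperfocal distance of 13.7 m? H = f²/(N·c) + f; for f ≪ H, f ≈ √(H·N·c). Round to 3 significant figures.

59.9 mm

From H = f²/(N·c) + f, with f ≪ H: f ≈ √(H·N·c) = √(13700 × 5.6 × 0.047) = √3605.8 ≈ 60.05 mm.
Exact: f² + N·c·f − N·c·H = 0 ⇒ f = (−N·c + √((N·c)² + 4·N·c·H))/2 = (−0.2632 + √14423)/2 ≈ 59.917 mm ≈ 59.9 mm.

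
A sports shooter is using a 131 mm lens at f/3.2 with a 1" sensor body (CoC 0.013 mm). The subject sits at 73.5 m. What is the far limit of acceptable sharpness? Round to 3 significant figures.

89.4 m

Hyperfocal distance H = f²/(N·c) + f = 131²/(3.2 × 0.013) + 131 = 17161/0.0416 + 131 ≈ 412655.0 mm ≈ 412.7 m.
Far limit Df = s·(H − f)/(H − s) = 73500 × (412655.0 − 131) / (412655.0 − 73500) = 73500 × 412524.0 / 339155.0 ≈ 89400 mm ≈ 89.4 m.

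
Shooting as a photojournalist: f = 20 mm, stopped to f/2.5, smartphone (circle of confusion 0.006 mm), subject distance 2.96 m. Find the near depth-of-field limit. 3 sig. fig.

Hyperfocal distance H = f²/(N·c) + f = 20²/(2.5 × 0.006) + 20 = 400/0.015 + 20 ≈ 26686.7 mm ≈ 26.69 m.
Near limit Dn = s·(H − f)/(H + s − 2f) = 2960 × (26686.7 − 20) / (26686.7 + 2960 − 2 × 20) = 2960 × 26666.7 / 29606.7 ≈ 2666.1 mm ≈ 2.67 m.

2.67 m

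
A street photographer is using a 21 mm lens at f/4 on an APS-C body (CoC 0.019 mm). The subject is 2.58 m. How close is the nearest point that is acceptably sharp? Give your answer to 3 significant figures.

1.79 m

Hyperfocal distance H = f²/(N·c) + f = 21²/(4 × 0.019) + 21 = 441/0.076 + 21 ≈ 5823.6 mm ≈ 5.824 m.
Near limit Dn = s·(H − f)/(H + s − 2f) = 2580 × (5823.6 − 21) / (5823.6 + 2580 − 2 × 21) = 2580 × 5802.6 / 8361.6 ≈ 1790.4 mm ≈ 1.79 m.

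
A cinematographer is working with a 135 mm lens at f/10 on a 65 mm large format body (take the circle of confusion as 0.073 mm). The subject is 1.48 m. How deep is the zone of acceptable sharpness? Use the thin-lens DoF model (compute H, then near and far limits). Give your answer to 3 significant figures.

160 mm

Hyperfocal distance H = f²/(N·c) + f = 135²/(10 × 0.073) + 135 = 18225/0.73 + 135 ≈ 25100.8 mm ≈ 25.10 m.
Near limit Dn = s·(H − f)/(H + s − 2f) = 1480 × (25100.8 − 135) / (25100.8 + 1480 − 2 × 135) = 1480 × 24965.8 / 26310.8 ≈ 1404.34 mm.
Far limit Df = s·(H − f)/(H − s) = 1480 × (25100.8 − 135) / (25100.8 − 1480) = 1480 × 24965.8 / 23620.8 ≈ 1564.27 mm.
Depth of field = Df − Dn = 1564.27 − 1404.34 ≈ 159.93 mm.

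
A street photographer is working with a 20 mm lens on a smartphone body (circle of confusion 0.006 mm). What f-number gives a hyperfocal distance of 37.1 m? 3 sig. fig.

f/1.80

Rearrange H = f²/(N·c) + f for N: N = f² / ((H − f)·c).
N = 20² / ((37100 − 20) × 0.006) = 400 / 222.5 ≈ 1.80.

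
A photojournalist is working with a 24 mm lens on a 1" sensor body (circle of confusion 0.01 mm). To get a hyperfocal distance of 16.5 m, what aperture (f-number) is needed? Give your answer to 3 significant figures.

Rearrange H = f²/(N·c) + f for N: N = f² / ((H − f)·c).
N = 24² / ((16500 − 24) × 0.01) = 576 / 164.8 ≈ 3.50.

f/3.50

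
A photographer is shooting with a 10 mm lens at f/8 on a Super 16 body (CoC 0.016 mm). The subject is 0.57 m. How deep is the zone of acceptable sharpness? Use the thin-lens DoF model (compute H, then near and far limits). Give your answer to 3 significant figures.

1.68 m

Hyperfocal distance H = f²/(N·c) + f = 10²/(8 × 0.016) + 10 = 100/0.128 + 10 ≈ 791.2 mm ≈ 0.791 m.
Near limit Dn = s·(H − f)/(H + s − 2f) = 570 × (791.2 − 10) / (791.2 + 570 − 2 × 10) = 570 × 781.2 / 1341.2 ≈ 332.0 mm.
Far limit Df = s·(H − f)/(H − s) = 570 × (791.2 − 10) / (791.2 − 570) = 570 × 781.2 / 221.2 ≈ 2012.7 mm.
Depth of field = Df − Dn = 2012.7 − 332.0 ≈ 1680.7 mm ≈ 1.68 m.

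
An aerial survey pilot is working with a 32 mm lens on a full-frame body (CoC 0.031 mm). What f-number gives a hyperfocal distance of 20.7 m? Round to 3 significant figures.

Rearrange H = f²/(N·c) + f for N: N = f² / ((H − f)·c).
N = 32² / ((20700 − 32) × 0.031) = 1024 / 640.7 ≈ 1.60.

f/1.60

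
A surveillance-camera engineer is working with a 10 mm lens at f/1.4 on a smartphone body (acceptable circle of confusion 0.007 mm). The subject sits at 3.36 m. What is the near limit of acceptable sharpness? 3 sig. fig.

2.53 m

Hyperfocal distance H = f²/(N·c) + f = 10²/(1.4 × 0.007) + 10 = 100/0.0098 + 10 ≈ 10214.1 mm ≈ 10.21 m.
Near limit Dn = s·(H − f)/(H + s − 2f) = 3360 × (10214.1 − 10) / (10214.1 + 3360 − 2 × 10) = 3360 × 10204.1 / 13554.1 ≈ 2529.5 mm ≈ 2.53 m.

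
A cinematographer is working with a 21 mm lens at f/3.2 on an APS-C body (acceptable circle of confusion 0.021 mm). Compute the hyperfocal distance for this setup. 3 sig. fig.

6.58 m

Hyperfocal distance H = f²/(N·c) + f = 21²/(3.2 × 0.021) + 21 = 441/0.0672 + 21 ≈ 6583.5 mm ≈ 6.58 m.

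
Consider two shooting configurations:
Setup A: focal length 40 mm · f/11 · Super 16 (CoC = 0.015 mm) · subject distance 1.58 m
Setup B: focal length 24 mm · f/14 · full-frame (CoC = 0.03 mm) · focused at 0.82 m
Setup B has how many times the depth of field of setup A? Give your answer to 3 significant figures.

Setup A: H = 40²/(11×0.015) + 40 ≈ 9737.0 mm; DoF = Df − Dn = 1878.30 − 1363.46 ≈ 514.84 mm.
Setup B: H = 24²/(14×0.03) + 24 ≈ 1395.4 mm; DoF = Df − Dn = 1954.3 − 518.9 ≈ 1435.4 mm.
Ratio = 1435.4 / 514.84 ≈ 2.79.

2.79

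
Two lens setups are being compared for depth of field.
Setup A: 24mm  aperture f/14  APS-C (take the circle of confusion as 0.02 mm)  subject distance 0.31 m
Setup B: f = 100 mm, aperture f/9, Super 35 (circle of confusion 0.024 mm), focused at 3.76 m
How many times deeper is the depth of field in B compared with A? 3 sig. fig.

6.81

Setup A: H = 24²/(14×0.02) + 24 ≈ 2081.1 mm; DoF = Df − Dn = 360.058 − 272.162 ≈ 87.896 mm.
Setup B: H = 100²/(9×0.024) + 100 ≈ 46396.3 mm; DoF = Df − Dn = 4082.77 − 3484.53 ≈ 598.24 mm.
Ratio = 598.24 / 87.896 ≈ 6.81.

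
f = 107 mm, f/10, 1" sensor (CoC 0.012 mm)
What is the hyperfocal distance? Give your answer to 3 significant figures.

95.5 m

Hyperfocal distance H = f²/(N·c) + f = 107²/(10 × 0.012) + 107 = 11449/0.12 + 107 ≈ 95515.3 mm ≈ 95.5 m.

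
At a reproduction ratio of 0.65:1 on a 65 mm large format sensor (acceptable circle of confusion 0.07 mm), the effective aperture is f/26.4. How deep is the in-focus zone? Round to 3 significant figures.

8.75 mm

At magnification m, DoF ≈ 2·N_eff·c/m² = 2 × 26.4 × 0.07 / 0.65² = 3.696 / 0.4225 ≈ 8.75 mm.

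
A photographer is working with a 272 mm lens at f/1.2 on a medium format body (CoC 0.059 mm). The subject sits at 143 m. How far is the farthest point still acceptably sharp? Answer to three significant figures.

166 m

Hyperfocal distance H = f²/(N·c) + f = 272²/(1.2 × 0.059) + 272 = 73984/0.0708 + 272 ≈ 1045243.8 mm ≈ 1045 m.
Far limit Df = s·(H − f)/(H − s) = 143000 × (1045243.8 − 272) / (1045243.8 − 143000) = 143000 × 1044971.8 / 902243.8 ≈ 165621 mm ≈ 166 m.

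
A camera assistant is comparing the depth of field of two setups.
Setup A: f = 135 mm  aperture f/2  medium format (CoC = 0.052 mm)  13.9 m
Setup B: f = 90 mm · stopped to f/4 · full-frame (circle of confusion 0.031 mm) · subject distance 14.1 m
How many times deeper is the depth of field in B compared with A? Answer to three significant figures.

Setup A: H = 135²/(2×0.052) + 135 ≈ 175375.4 mm; DoF = Df − Dn = 15084.9 − 12887.7 ≈ 2197.2 mm.
Setup B: H = 90²/(4×0.031) + 90 ≈ 65412.6 mm; DoF = Df − Dn = 17949.8 − 11610.0 ≈ 6339.8 mm.
Ratio = 6339.8 / 2197.2 ≈ 2.89.

2.89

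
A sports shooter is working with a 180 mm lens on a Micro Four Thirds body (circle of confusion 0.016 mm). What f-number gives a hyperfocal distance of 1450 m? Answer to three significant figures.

f/1.40

Rearrange H = f²/(N·c) + f for N: N = f² / ((H − f)·c).
N = 180² / ((1450000 − 180) × 0.016) = 32400 / 23197 ≈ 1.40.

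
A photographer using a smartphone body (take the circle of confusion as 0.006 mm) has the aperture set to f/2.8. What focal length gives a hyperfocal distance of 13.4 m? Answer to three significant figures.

15.0 mm

From H = f²/(N·c) + f, with f ≪ H: f ≈ √(H·N·c) = √(13400 × 2.8 × 0.006) = √225.12 ≈ 15.00 mm.
The +f correction barely moves this — solving exactly, f² + N·c·f − N·c·H = 0 ⇒ f = (−N·c + √((N·c)² + 4·N·c·H))/2 = (−0.0168 + √900.48)/2 ≈ 14.996 mm, so f ≈ 15.0 mm.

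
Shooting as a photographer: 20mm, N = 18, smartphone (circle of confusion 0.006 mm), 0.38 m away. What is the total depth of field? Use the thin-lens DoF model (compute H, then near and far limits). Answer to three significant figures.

74.6 mm

Hyperfocal distance H = f²/(N·c) + f = 20²/(18 × 0.006) + 20 = 400/0.108 + 20 ≈ 3723.7 mm ≈ 3.724 m.
Near limit Dn = s·(H − f)/(H + s − 2f) = 380 × (3723.7 − 20) / (3723.7 + 380 − 2 × 20) = 380 × 3703.7 / 4063.7 ≈ 346.336 mm.
Far limit Df = s·(H − f)/(H − s) = 380 × (3723.7 − 20) / (3723.7 − 380) = 380 × 3703.7 / 3343.7 ≈ 420.913 mm.
Depth of field = Df − Dn = 420.913 − 346.336 ≈ 74.577 mm.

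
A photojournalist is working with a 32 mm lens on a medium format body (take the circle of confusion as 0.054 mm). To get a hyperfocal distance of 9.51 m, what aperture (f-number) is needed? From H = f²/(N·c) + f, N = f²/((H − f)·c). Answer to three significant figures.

Rearrange H = f²/(N·c) + f for N: N = f² / ((H − f)·c).
N = 32² / ((9510 − 32) × 0.054) = 1024 / 511.8 ≈ 2.00.

f/2.00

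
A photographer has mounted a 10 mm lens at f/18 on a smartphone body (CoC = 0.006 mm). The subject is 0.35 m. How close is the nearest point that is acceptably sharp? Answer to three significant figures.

Hyperfocal distance H = f²/(N·c) + f = 10²/(18 × 0.006) + 10 = 100/0.108 + 10 ≈ 935.9 mm ≈ 0.936 m.
Near limit Dn = s·(H − f)/(H + s − 2f) = 350 × (935.9 − 10) / (935.9 + 350 − 2 × 10) = 350 × 925.9 / 1265.9 ≈ 256.00 mm.

256 mm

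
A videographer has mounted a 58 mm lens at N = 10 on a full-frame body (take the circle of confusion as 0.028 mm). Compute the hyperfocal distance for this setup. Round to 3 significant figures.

12.1 m

Hyperfocal distance H = f²/(N·c) + f = 58²/(10 × 0.028) + 58 = 3364/0.28 + 58 ≈ 12072.3 mm ≈ 12.1 m.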